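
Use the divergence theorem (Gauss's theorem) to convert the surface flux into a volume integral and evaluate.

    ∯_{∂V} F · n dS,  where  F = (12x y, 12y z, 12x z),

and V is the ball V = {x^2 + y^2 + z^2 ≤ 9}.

By the divergence theorem,

    ∯_{∂V} F · n dS = ∭_V (∇ · F) dV.

Compute the divergence:
    ∇ · F = ∂F_x/∂x + ∂F_y/∂y + ∂F_z/∂z = 12y + 12z + 12x = 12x + 12y + 12z.

In spherical coordinates, x = ρ sin(φ) cos(θ), y = ρ sin(φ) sin(θ), z = ρ cos(φ), dV = ρ^2 sin(φ) dρ dφ dθ, with 0 ≤ ρ ≤ 3, 0 ≤ φ ≤ π, 0 ≤ θ ≤ 2π.

The integrand, after substitution and multiplying by the volume element, becomes (12ρ (sqrt(2)sin(φ)sin(θ + π/4) + cos(φ))) · ρ^2 sin(φ), so

    ∭_V (∇·F) dV = ∫_0^{2π} ∫_0^{π} ∫_0^{3} (12ρ (sqrt(2)sin(φ)sin(θ + π/4) + cos(φ))) · ρ^2 sin(φ) dρ dφ dθ.

Inner (ρ from 0 to 3): 243(sqrt(2)sin(φ)sin(θ + π/4) + cos(φ))sin(φ).
Middle (φ from 0 to π): 243sqrt(2)π sin(θ + π/4)/2.
Outer (θ from 0 to 2π): 0.

Therefore ∯_{∂V} F · n dS = 0.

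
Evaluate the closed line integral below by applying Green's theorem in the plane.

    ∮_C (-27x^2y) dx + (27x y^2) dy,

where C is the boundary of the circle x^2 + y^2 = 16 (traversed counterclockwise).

Green's theorem converts the closed line integral into a double integral over the enclosed region D:

    ∮_C P dx + Q dy = ∬_D (∂Q/∂x - ∂P/∂y) dA.

Here P = -27x^2y, Q = 27x y^2, so

    ∂Q/∂x = 27y^2,    ∂P/∂y = -27x^2,
    ∂Q/∂x - ∂P/∂y = 27x^2 + 27y^2.

D is the region x^2 + y^2 ≤ 16. Evaluating the double integral:

In polar coordinates (x = r cos θ, y = r sin θ, dA = r dr dθ) the integrand becomes 27r^2, so

    ∬_D (27x^2 + 27y^2) dA = ∫_0^{2π} ∫_0^{4} (27r^2) · r dr dθ.

Inner (r from 0 to 4): 1728.
Outer (θ from 0 to 2π): 3456π.

Therefore ∮_C P dx + Q dy = 3456π.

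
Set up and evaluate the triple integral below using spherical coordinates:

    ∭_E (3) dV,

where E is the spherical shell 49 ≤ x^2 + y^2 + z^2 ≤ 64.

In spherical coordinates, x = ρ sin(φ) cos(θ), y = ρ sin(φ) sin(θ), z = ρ cos(φ), and dV = ρ^2 sin(φ) dρ dφ dθ.

The integrand becomes 3, so

    ∭_E (3) dV = ∫_{0}^{2π} ∫_{0}^{π} ∫_{7}^{8} (3) · ρ^2 sin(φ) dρ dφ dθ.

Inner (ρ): 169sin(φ).
Middle (φ): 338.
Outer (θ): 676π.

Therefore the triple integral equals 676π.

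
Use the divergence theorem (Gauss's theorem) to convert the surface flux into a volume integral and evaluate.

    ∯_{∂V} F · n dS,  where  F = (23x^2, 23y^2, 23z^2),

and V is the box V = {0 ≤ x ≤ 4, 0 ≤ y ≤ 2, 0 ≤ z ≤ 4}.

By the divergence theorem,

    ∯_{∂V} F · n dS = ∭_V (∇ · F) dV.

Compute the divergence:
    ∇ · F = ∂F_x/∂x + ∂F_y/∂y + ∂F_z/∂z = 46x + 46y + 46z.

V is a rectangular box, so dV = dx dy dz with 0 ≤ x ≤ 4, 0 ≤ y ≤ 2, 0 ≤ z ≤ 4.

Integrate (46x + 46y + 46z) over V as an iterated integral:

    ∭_V (∇·F) dV = ∫_0^{4} ∫_0^{2} ∫_0^{4} (46x + 46y + 46z) dz dy dx.

Inner (z from 0 to 4): 184x + 184y + 368.
Middle (y from 0 to 2): 368x + 1104.
Outer (x from 0 to 4): 7360.

Therefore ∯_{∂V} F · n dS = 7360.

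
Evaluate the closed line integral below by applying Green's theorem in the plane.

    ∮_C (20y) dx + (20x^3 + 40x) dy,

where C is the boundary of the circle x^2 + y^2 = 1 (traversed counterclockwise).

Green's theorem converts the closed line integral into a double integral over the enclosed region D:

    ∮_C P dx + Q dy = ∬_D (∂Q/∂x - ∂P/∂y) dA.

Here P = 20y, Q = 20x^3 + 40x, so

    ∂Q/∂x = 60x^2 + 40,    ∂P/∂y = 20,
    ∂Q/∂x - ∂P/∂y = 60x^2 + 20.

D is the region x^2 + y^2 ≤ 1. Evaluating the double integral:

In polar coordinates (x = r cos θ, y = r sin θ, dA = r dr dθ) the integrand becomes 60r^2cos(θ)^2 + 20, so

    ∬_D (60x^2 + 20) dA = ∫_0^{2π} ∫_0^{1} (60r^2cos(θ)^2 + 20) · r dr dθ.

Inner (r from 0 to 1): 15cos(θ)^2 + 10.
Outer (θ from 0 to 2π): 35π.

Therefore ∮_C P dx + Q dy = 35π.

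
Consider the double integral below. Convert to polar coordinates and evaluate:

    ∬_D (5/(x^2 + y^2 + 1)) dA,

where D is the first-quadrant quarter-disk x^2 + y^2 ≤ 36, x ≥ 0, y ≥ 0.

The region D is 0 ≤ r ≤ 6, 0 ≤ θ ≤ π/2 in polar coordinates, where x = r cos(θ), y = r sin(θ), and dA = r dr dθ.

Under the substitution, the integrand becomes 5/(r^2 + 1), so

    ∬_D (5/(x^2 + y^2 + 1)) dA = ∫_{0}^{π/2} ∫_{0}^{6} (5/(r^2 + 1)) · r dr dθ.

Inner integral (in r): ∫_{0}^{6} (5/(r^2 + 1)) · r dr = 5log(37)/2.

Outer integral (in θ): ∫_{0}^{π/2} (5log(37)/2) dθ = 5π log(37)/4.

Therefore ∬_D (5/(x^2 + y^2 + 1)) dA = 5π log(37)/4.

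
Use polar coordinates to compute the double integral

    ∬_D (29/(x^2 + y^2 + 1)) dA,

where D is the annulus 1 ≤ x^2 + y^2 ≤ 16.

The region D is 1 ≤ r ≤ 4, 0 ≤ θ ≤ 2π in polar coordinates, where x = r cos(θ), y = r sin(θ), and dA = r dr dθ.

Under the substitution, the integrand becomes 29/(r^2 + 1), so

    ∬_D (29/(x^2 + y^2 + 1)) dA = ∫_{0}^{2π} ∫_{1}^{4} (29/(r^2 + 1)) · r dr dθ.

Inner integral (in r): ∫_{1}^{4} (29/(r^2 + 1)) · r dr = log(168377826559400929sqrt(34)/32768).

Outer integral (in θ): ∫_{0}^{2π} (log(168377826559400929sqrt(34)/32768)) dθ = log((168377826559400929sqrt(34)/32768)^(2π)).

Therefore ∬_D (29/(x^2 + y^2 + 1)) dA = log((168377826559400929sqrt(34)/32768)^(2π)).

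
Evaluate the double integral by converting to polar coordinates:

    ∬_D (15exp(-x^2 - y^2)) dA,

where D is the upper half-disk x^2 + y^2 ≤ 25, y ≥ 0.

The region D is 0 ≤ r ≤ 5, 0 ≤ θ ≤ π in polar coordinates, where x = r cos(θ), y = r sin(θ), and dA = r dr dθ.

Under the substitution, the integrand becomes 15exp(-r^2), so

    ∬_D (15exp(-x^2 - y^2)) dA = ∫_{0}^{π} ∫_{0}^{5} (15exp(-r^2)) · r dr dθ.

Inner integral (in r): ∫_{0}^{5} (15exp(-r^2)) · r dr = 15/2 - 15exp(-25)/2.

Outer integral (in θ): ∫_{0}^{π} (15/2 - 15exp(-25)/2) dθ = -15π (1 - exp(25))exp(-25)/2.

Therefore ∬_D (15exp(-x^2 - y^2)) dA = -15π (1 - exp(25))exp(-25)/2.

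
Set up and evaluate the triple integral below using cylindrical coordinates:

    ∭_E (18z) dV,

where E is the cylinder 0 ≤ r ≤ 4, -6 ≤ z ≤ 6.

In cylindrical coordinates, x = r cos(θ), y = r sin(θ), z = z, and dV = r dr dθ dz.

The integrand becomes 18z, so

    ∭_E (18z) dV = ∫_{0}^{2π} ∫_{0}^{4} ∫_{-6}^{6} (18z) · r dz dr dθ.

Inner (z): 0.
Middle (r from 0 to 4): 0.
Outer (θ): 0.

Therefore the triple integral equals 0.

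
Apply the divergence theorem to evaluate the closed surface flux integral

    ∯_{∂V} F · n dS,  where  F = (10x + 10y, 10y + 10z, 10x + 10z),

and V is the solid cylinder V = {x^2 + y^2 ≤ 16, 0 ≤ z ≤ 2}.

By the divergence theorem,

    ∯_{∂V} F · n dS = ∭_V (∇ · F) dV.

Compute the divergence:
    ∇ · F = ∂F_x/∂x + ∂F_y/∂y + ∂F_z/∂z = 10 + 10 + 10 = 30.

In cylindrical coordinates, x = r cos(θ), y = r sin(θ), z = z, dV = r dr dθ dz, with 0 ≤ r ≤ 4, 0 ≤ θ ≤ 2π, 0 ≤ z ≤ 2.

The integrand, after substitution and multiplying by the volume element, becomes (30) · r, so

    ∭_V (∇·F) dV = ∫_0^{2π} ∫_0^{4} ∫_0^{2} (30) · r dz dr dθ.

Inner (z from 0 to 2): 60r.
Middle (r from 0 to 4): 480.
Outer (θ from 0 to 2π): 960π.

Therefore ∯_{∂V} F · n dS = 960π.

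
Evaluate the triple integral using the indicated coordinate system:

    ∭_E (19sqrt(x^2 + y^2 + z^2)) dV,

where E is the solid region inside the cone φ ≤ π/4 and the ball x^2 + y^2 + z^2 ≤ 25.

In spherical coordinates, x = ρ sin(φ) cos(θ), y = ρ sin(φ) sin(θ), z = ρ cos(φ), and dV = ρ^2 sin(φ) dρ dφ dθ.

The integrand becomes 19ρ, so

    ∭_E (19sqrt(x^2 + y^2 + z^2)) dV = ∫_{0}^{2π} ∫_{0}^{π/4} ∫_{0}^{5} (19ρ) · ρ^2 sin(φ) dρ dφ dθ.

Inner (ρ): 11875sin(φ)/4.
Middle (φ): 11875/4 - 11875sqrt(2)/8.
Outer (θ): 11875π (2 - sqrt(2))/4.

Therefore the triple integral equals 11875π (2 - sqrt(2))/4.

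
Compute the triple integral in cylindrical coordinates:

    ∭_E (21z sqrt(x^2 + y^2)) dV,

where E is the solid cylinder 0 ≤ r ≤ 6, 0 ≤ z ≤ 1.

In cylindrical coordinates, x = r cos(θ), y = r sin(θ), z = z, and dV = r dr dθ dz.

The integrand becomes 21r z, so

    ∭_E (21z sqrt(x^2 + y^2)) dV = ∫_{0}^{2π} ∫_{0}^{6} ∫_{0}^{1} (21r z) · r dz dr dθ.

Inner (z): 21r^2/2.
Middle (r from 0 to 6): 756.
Outer (θ): 1512π.

Therefore the triple integral equals 1512π.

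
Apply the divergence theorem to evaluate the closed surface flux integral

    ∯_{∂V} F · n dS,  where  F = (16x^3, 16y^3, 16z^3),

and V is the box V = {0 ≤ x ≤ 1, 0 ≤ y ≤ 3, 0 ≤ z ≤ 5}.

By the divergence theorem,

    ∯_{∂V} F · n dS = ∭_V (∇ · F) dV.

Compute the divergence:
    ∇ · F = ∂F_x/∂x + ∂F_y/∂y + ∂F_z/∂z = 48x^2 + 48y^2 + 48z^2.

V is a rectangular box, so dV = dx dy dz with 0 ≤ x ≤ 1, 0 ≤ y ≤ 3, 0 ≤ z ≤ 5.

Integrate (48x^2 + 48y^2 + 48z^2) over V as an iterated integral:

    ∭_V (∇·F) dV = ∫_0^{1} ∫_0^{3} ∫_0^{5} (48x^2 + 48y^2 + 48z^2) dz dy dx.

Inner (z from 0 to 5): 240x^2 + 240y^2 + 2000.
Middle (y from 0 to 3): 720x^2 + 8160.
Outer (x from 0 to 1): 8400.

Therefore ∯_{∂V} F · n dS = 8400.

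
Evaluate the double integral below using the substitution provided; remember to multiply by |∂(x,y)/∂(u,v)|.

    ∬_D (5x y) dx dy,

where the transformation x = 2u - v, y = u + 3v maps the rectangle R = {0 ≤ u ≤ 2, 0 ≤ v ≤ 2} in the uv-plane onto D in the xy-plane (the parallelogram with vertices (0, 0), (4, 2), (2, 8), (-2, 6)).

Compute the Jacobian determinant of (x, y) with respect to (u, v):

    ∂(x,y)/∂(u,v) = | 2  -1 | = (2)(3) - (-1)(1) = 7.
                   | 1  3 |

Its absolute value is |J| = 7 (the area scaling factor).

Substituting x = 2u - v, y = u + 3v into the integrand,

    5x y → 10u^2 + 25u v - 15v^2,

so the integral becomes

    ∬_R (10u^2 + 25u v - 15v^2) · |J| du dv = ∫_0^2 ∫_0^2 (70u^2 + 175u v - 105v^2) dv du.

Inner (v): 140u^2 + 350u - 280.
Outer (u): 1540/3.

Therefore ∬_D (5x y) dx dy = 1540/3.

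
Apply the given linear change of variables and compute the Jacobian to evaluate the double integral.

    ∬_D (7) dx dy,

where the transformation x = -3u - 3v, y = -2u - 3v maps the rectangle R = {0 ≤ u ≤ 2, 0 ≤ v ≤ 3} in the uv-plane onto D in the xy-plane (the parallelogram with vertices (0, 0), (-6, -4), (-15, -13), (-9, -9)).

Compute the Jacobian determinant of (x, y) with respect to (u, v):

    ∂(x,y)/∂(u,v) = | -3  -3 | = (-3)(-3) - (-3)(-2) = 3.
                   | -2  -3 |

Its absolute value is |J| = 3 (the area scaling factor).

Substituting x = -3u - 3v, y = -2u - 3v into the integrand,

    7 → 7,

so the integral becomes

    ∬_R (7) · |J| du dv = ∫_0^2 ∫_0^3 (21) dv du.

Inner (v): 63.
Outer (u): 126.

Therefore ∬_D (7) dx dy = 126.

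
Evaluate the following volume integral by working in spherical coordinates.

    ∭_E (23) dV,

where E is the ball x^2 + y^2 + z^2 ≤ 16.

In spherical coordinates, x = ρ sin(φ) cos(θ), y = ρ sin(φ) sin(θ), z = ρ cos(φ), and dV = ρ^2 sin(φ) dρ dφ dθ.

The integrand becomes 23, so

    ∭_E (23) dV = ∫_{0}^{2π} ∫_{0}^{π} ∫_{0}^{4} (23) · ρ^2 sin(φ) dρ dφ dθ.

Inner (ρ): 1472sin(φ)/3.
Middle (φ): 2944/3.
Outer (θ): 5888π/3.

Therefore the triple integral equals 5888π/3.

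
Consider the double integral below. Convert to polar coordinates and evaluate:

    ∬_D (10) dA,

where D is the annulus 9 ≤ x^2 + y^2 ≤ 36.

The region D is 3 ≤ r ≤ 6, 0 ≤ θ ≤ 2π in polar coordinates, where x = r cos(θ), y = r sin(θ), and dA = r dr dθ.

Under the substitution, the integrand becomes 10, so

    ∬_D (10) dA = ∫_{0}^{2π} ∫_{3}^{6} (10) · r dr dθ.

Inner integral (in r): ∫_{3}^{6} (10) · r dr = 135.

Outer integral (in θ): ∫_{0}^{2π} (135) dθ = 270π.

Therefore ∬_D (10) dA = 270π.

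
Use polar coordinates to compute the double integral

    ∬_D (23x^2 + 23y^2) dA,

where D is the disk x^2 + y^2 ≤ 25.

The region D is 0 ≤ r ≤ 5, 0 ≤ θ ≤ 2π in polar coordinates, where x = r cos(θ), y = r sin(θ), and dA = r dr dθ.

Under the substitution, the integrand becomes 23r^2, so

    ∬_D (23x^2 + 23y^2) dA = ∫_{0}^{2π} ∫_{0}^{5} (23r^2) · r dr dθ.

Inner integral (in r): ∫_{0}^{5} (23r^2) · r dr = 14375/4.

Outer integral (in θ): ∫_{0}^{2π} (14375/4) dθ = 14375π/2.

Therefore ∬_D (23x^2 + 23y^2) dA = 14375π/2.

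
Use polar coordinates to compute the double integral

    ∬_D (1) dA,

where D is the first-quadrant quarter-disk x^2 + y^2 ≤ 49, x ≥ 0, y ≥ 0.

The region D is 0 ≤ r ≤ 7, 0 ≤ θ ≤ π/2 in polar coordinates, where x = r cos(θ), y = r sin(θ), and dA = r dr dθ.

Under the substitution, the integrand becomes 1, so

    ∬_D (1) dA = ∫_{0}^{π/2} ∫_{0}^{7} (1) · r dr dθ.

Inner integral (in r): ∫_{0}^{7} (1) · r dr = 49/2.

Outer integral (in θ): ∫_{0}^{π/2} (49/2) dθ = 49π/4.

Therefore ∬_D (1) dA = 49π/4.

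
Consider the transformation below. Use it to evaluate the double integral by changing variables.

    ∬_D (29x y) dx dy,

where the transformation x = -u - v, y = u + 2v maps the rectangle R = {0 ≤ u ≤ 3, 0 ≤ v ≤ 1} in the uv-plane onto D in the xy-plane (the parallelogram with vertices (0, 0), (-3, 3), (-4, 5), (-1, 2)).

Compute the Jacobian determinant of (x, y) with respect to (u, v):

    ∂(x,y)/∂(u,v) = | -1  -1 | = (-1)(2) - (-1)(1) = -1.
                   | 1  2 |

Its absolute value is |J| = 1 (the area scaling factor).

Substituting x = -u - v, y = u + 2v into the integrand,

    29x y → -29u^2 - 87u v - 58v^2,

so the integral becomes

    ∬_R (-29u^2 - 87u v - 58v^2) · |J| du dv = ∫_0^3 ∫_0^1 (-29u^2 - 87u v - 58v^2) dv du.

Inner (v): -29u^2 - 87u/2 - 58/3.
Outer (u): -2059/4.

Therefore ∬_D (29x y) dx dy = -2059/4.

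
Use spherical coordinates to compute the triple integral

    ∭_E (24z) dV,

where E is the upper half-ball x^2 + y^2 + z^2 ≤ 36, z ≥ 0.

In spherical coordinates, x = ρ sin(φ) cos(θ), y = ρ sin(φ) sin(θ), z = ρ cos(φ), and dV = ρ^2 sin(φ) dρ dφ dθ.

The integrand becomes 24ρ cos(φ), so

    ∭_E (24z) dV = ∫_{0}^{2π} ∫_{0}^{π/2} ∫_{0}^{6} (24ρ cos(φ)) · ρ^2 sin(φ) dρ dφ dθ.

Inner (ρ): 3888sin(2φ).
Middle (φ): 3888.
Outer (θ): 7776π.

Therefore the triple integral equals 7776π.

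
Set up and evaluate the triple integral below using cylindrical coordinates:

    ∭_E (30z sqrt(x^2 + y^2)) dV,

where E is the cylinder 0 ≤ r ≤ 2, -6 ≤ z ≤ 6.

In cylindrical coordinates, x = r cos(θ), y = r sin(θ), z = z, and dV = r dr dθ dz.

The integrand becomes 30r z, so

    ∭_E (30z sqrt(x^2 + y^2)) dV = ∫_{0}^{2π} ∫_{0}^{2} ∫_{-6}^{6} (30r z) · r dz dr dθ.

Inner (z): 0.
Middle (r from 0 to 2): 0.
Outer (θ): 0.

Therefore the triple integral equals 0.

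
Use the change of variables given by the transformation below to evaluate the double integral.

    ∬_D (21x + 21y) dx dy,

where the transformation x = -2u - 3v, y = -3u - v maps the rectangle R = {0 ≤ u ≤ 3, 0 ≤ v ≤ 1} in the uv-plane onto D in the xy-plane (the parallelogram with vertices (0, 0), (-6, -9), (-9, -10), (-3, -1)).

Compute the Jacobian determinant of (x, y) with respect to (u, v):

    ∂(x,y)/∂(u,v) = | -2  -3 | = (-2)(-1) - (-3)(-3) = -7.
                   | -3  -1 |

Its absolute value is |J| = 7 (the area scaling factor).

Substituting x = -2u - 3v, y = -3u - v into the integrand,

    21x + 21y → -105u - 84v,

so the integral becomes

    ∬_R (-105u - 84v) · |J| du dv = ∫_0^3 ∫_0^1 (-735u - 588v) dv du.

Inner (v): -735u - 294.
Outer (u): -8379/2.

Therefore ∬_D (21x + 21y) dx dy = -8379/2.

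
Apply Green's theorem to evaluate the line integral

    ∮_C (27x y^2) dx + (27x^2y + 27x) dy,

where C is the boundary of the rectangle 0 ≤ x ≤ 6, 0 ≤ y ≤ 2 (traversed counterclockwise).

Green's theorem converts the closed line integral into a double integral over the enclosed region D:

    ∮_C P dx + Q dy = ∬_D (∂Q/∂x - ∂P/∂y) dA.

Here P = 27x y^2, Q = 27x^2y + 27x, so

    ∂Q/∂x = 54x y + 27,    ∂P/∂y = 54x y,
    ∂Q/∂x - ∂P/∂y = 27.

D is the region 0 ≤ x ≤ 6, 0 ≤ y ≤ 2. Evaluating the double integral:

    ∬_D (27) dA = ∫_0^{6} ∫_0^{2} (27) dy dx.

Inner (y from 0 to 2): 54.
Outer (x from 0 to 6): 324.

Therefore ∮_C P dx + Q dy = 324.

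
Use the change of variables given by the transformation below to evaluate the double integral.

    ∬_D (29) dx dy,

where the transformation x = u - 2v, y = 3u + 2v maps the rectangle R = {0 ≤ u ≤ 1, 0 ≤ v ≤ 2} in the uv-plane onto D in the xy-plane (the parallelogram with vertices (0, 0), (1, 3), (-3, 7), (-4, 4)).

Compute the Jacobian determinant of (x, y) with respect to (u, v):

    ∂(x,y)/∂(u,v) = | 1  -2 | = (1)(2) - (-2)(3) = 8.
                   | 3  2 |

Its absolute value is |J| = 8 (the area scaling factor).

Substituting x = u - 2v, y = 3u + 2v into the integrand,

    29 → 29,

so the integral becomes

    ∬_R (29) · |J| du dv = ∫_0^1 ∫_0^2 (232) dv du.

Inner (v): 464.
Outer (u): 464.

Therefore ∬_D (29) dx dy = 464.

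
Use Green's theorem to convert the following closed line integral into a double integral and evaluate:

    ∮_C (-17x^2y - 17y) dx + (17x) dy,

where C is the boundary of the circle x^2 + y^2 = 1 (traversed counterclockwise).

Green's theorem converts the closed line integral into a double integral over the enclosed region D:

    ∮_C P dx + Q dy = ∬_D (∂Q/∂x - ∂P/∂y) dA.

Here P = -17x^2y - 17y, Q = 17x, so

    ∂Q/∂x = 17,    ∂P/∂y = -17x^2 - 17,
    ∂Q/∂x - ∂P/∂y = 17x^2 + 34.

D is the region x^2 + y^2 ≤ 1. Evaluating the double integral:

In polar coordinates (x = r cos θ, y = r sin θ, dA = r dr dθ) the integrand becomes 17r^2cos(θ)^2 + 34, so

    ∬_D (17x^2 + 34) dA = ∫_0^{2π} ∫_0^{1} (17r^2cos(θ)^2 + 34) · r dr dθ.

Inner (r from 0 to 1): 17cos(θ)^2/4 + 17.
Outer (θ from 0 to 2π): 153π/4.

Therefore ∮_C P dx + Q dy = 153π/4.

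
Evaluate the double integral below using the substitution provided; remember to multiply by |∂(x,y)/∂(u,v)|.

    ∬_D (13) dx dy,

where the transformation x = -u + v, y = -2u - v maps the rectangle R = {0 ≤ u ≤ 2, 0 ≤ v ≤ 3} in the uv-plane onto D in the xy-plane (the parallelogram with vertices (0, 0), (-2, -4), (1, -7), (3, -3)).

Compute the Jacobian determinant of (x, y) with respect to (u, v):

    ∂(x,y)/∂(u,v) = | -1  1 | = (-1)(-1) - (1)(-2) = 3.
                   | -2  -1 |

Its absolute value is |J| = 3 (the area scaling factor).

Substituting x = -u + v, y = -2u - v into the integrand,

    13 → 13,

so the integral becomes

    ∬_R (13) · |J| du dv = ∫_0^2 ∫_0^3 (39) dv du.

Inner (v): 117.
Outer (u): 234.

Therefore ∬_D (13) dx dy = 234.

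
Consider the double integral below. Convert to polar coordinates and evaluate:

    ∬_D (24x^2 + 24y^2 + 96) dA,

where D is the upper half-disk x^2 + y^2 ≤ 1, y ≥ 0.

The region D is 0 ≤ r ≤ 1, 0 ≤ θ ≤ π in polar coordinates, where x = r cos(θ), y = r sin(θ), and dA = r dr dθ.

Under the substitution, the integrand becomes 24r^2 + 96, so

    ∬_D (24x^2 + 24y^2 + 96) dA = ∫_{0}^{π} ∫_{0}^{1} (24r^2 + 96) · r dr dθ.

Inner integral (in r): ∫_{0}^{1} (24r^2 + 96) · r dr = 54.

Outer integral (in θ): ∫_{0}^{π} (54) dθ = 54π.

Therefore ∬_D (24x^2 + 24y^2 + 96) dA = 54π.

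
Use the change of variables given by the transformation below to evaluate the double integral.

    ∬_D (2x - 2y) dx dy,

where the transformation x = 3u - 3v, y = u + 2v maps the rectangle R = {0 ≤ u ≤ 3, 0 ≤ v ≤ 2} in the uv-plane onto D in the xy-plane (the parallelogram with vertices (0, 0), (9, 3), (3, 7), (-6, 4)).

Compute the Jacobian determinant of (x, y) with respect to (u, v):

    ∂(x,y)/∂(u,v) = | 3  -3 | = (3)(2) - (-3)(1) = 9.
                   | 1  2 |

Its absolute value is |J| = 9 (the area scaling factor).

Substituting x = 3u - 3v, y = u + 2v into the integrand,

    2x - 2y → 4u - 10v,

so the integral becomes

    ∬_R (4u - 10v) · |J| du dv = ∫_0^3 ∫_0^2 (36u - 90v) dv du.

Inner (v): 72u - 180.
Outer (u): -216.

Therefore ∬_D (2x - 2y) dx dy = -216.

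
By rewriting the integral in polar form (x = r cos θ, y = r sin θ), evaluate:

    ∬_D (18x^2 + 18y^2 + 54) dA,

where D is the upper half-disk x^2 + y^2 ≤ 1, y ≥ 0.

The region D is 0 ≤ r ≤ 1, 0 ≤ θ ≤ π in polar coordinates, where x = r cos(θ), y = r sin(θ), and dA = r dr dθ.

Under the substitution, the integrand becomes 18r^2 + 54, so

    ∬_D (18x^2 + 18y^2 + 54) dA = ∫_{0}^{π} ∫_{0}^{1} (18r^2 + 54) · r dr dθ.

Inner integral (in r): ∫_{0}^{1} (18r^2 + 54) · r dr = 63/2.

Outer integral (in θ): ∫_{0}^{π} (63/2) dθ = 63π/2.

Therefore ∬_D (18x^2 + 18y^2 + 54) dA = 63π/2.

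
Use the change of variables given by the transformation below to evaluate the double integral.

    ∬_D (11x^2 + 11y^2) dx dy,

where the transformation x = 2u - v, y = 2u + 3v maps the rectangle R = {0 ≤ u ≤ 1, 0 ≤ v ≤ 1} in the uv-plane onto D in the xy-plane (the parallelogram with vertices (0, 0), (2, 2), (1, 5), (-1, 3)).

Compute the Jacobian determinant of (x, y) with respect to (u, v):

    ∂(x,y)/∂(u,v) = | 2  -1 | = (2)(3) - (-1)(2) = 8.
                   | 2  3 |

Its absolute value is |J| = 8 (the area scaling factor).

Substituting x = 2u - v, y = 2u + 3v into the integrand,

    11x^2 + 11y^2 → 88u^2 + 88u v + 110v^2,

so the integral becomes

    ∬_R (88u^2 + 88u v + 110v^2) · |J| du dv = ∫_0^1 ∫_0^1 (704u^2 + 704u v + 880v^2) dv du.

Inner (v): 704u^2 + 352u + 880/3.
Outer (u): 704.

Therefore ∬_D (11x^2 + 11y^2) dx dy = 704.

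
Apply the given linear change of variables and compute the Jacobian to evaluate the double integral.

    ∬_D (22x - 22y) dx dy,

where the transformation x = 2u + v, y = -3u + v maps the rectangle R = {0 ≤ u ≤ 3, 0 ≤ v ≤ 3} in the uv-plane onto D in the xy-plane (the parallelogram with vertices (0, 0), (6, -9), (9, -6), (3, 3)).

Compute the Jacobian determinant of (x, y) with respect to (u, v):

    ∂(x,y)/∂(u,v) = | 2  1 | = (2)(1) - (1)(-3) = 5.
                   | -3  1 |

Its absolute value is |J| = 5 (the area scaling factor).

Substituting x = 2u + v, y = -3u + v into the integrand,

    22x - 22y → 110u,

so the integral becomes

    ∬_R (110u) · |J| du dv = ∫_0^3 ∫_0^3 (550u) dv du.

Inner (v): 1650u.
Outer (u): 7425.

Therefore ∬_D (22x - 22y) dx dy = 7425.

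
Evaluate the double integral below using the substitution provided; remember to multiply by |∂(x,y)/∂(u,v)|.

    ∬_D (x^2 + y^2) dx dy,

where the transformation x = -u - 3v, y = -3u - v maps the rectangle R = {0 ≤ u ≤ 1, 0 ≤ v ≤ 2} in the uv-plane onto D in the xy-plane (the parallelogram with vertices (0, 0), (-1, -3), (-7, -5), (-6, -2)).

Compute the Jacobian determinant of (x, y) with respect to (u, v):

    ∂(x,y)/∂(u,v) = | -1  -3 | = (-1)(-1) - (-3)(-3) = -8.
                   | -3  -1 |

Its absolute value is |J| = 8 (the area scaling factor).

Substituting x = -u - 3v, y = -3u - v into the integrand,

    x^2 + y^2 → 10u^2 + 12u v + 10v^2,

so the integral becomes

    ∬_R (10u^2 + 12u v + 10v^2) · |J| du dv = ∫_0^1 ∫_0^2 (80u^2 + 96u v + 80v^2) dv du.

Inner (v): 160u^2 + 192u + 640/3.
Outer (u): 1088/3.

Therefore ∬_D (x^2 + y^2) dx dy = 1088/3.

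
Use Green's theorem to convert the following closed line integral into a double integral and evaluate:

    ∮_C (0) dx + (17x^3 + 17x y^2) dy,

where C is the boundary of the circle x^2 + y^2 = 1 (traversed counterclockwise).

Green's theorem converts the closed line integral into a double integral over the enclosed region D:

    ∮_C P dx + Q dy = ∬_D (∂Q/∂x - ∂P/∂y) dA.

Here P = 0, Q = 17x^3 + 17x y^2, so

    ∂Q/∂x = 51x^2 + 17y^2,    ∂P/∂y = 0,
    ∂Q/∂x - ∂P/∂y = 51x^2 + 17y^2.

D is the region x^2 + y^2 ≤ 1. Evaluating the double integral:

In polar coordinates (x = r cos θ, y = r sin θ, dA = r dr dθ) the integrand becomes 17r^2(cos(2θ) + 2), so

    ∬_D (51x^2 + 17y^2) dA = ∫_0^{2π} ∫_0^{1} (17r^2(cos(2θ) + 2)) · r dr dθ.

Inner (r from 0 to 1): 17cos(2θ)/4 + 17/2.
Outer (θ from 0 to 2π): 17π.

Therefore ∮_C P dx + Q dy = 17π.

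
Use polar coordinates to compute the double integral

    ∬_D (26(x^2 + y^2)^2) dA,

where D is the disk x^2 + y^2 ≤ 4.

The region D is 0 ≤ r ≤ 2, 0 ≤ θ ≤ 2π in polar coordinates, where x = r cos(θ), y = r sin(θ), and dA = r dr dθ.

Under the substitution, the integrand becomes 26r^4, so

    ∬_D (26(x^2 + y^2)^2) dA = ∫_{0}^{2π} ∫_{0}^{2} (26r^4) · r dr dθ.

Inner integral (in r): ∫_{0}^{2} (26r^4) · r dr = 832/3.

Outer integral (in θ): ∫_{0}^{2π} (832/3) dθ = 1664π/3.

Therefore ∬_D (26(x^2 + y^2)^2) dA = 1664π/3.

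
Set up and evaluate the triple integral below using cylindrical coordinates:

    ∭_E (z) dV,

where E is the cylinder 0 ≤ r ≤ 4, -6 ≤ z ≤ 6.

In cylindrical coordinates, x = r cos(θ), y = r sin(θ), z = z, and dV = r dr dθ dz.

The integrand becomes z, so

    ∭_E (z) dV = ∫_{0}^{2π} ∫_{0}^{4} ∫_{-6}^{6} (z) · r dz dr dθ.

Inner (z): 0.
Middle (r from 0 to 4): 0.
Outer (θ): 0.

Therefore the triple integral equals 0.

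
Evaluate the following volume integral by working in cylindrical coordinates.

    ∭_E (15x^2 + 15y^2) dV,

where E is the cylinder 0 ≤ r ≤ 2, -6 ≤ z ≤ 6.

In cylindrical coordinates, x = r cos(θ), y = r sin(θ), z = z, and dV = r dr dθ dz.

The integrand becomes 15r^2, so

    ∭_E (15x^2 + 15y^2) dV = ∫_{0}^{2π} ∫_{0}^{2} ∫_{-6}^{6} (15r^2) · r dz dr dθ.

Inner (z): 180r^3.
Middle (r from 0 to 2): 720.
Outer (θ): 1440π.

Therefore the triple integral equals 1440π.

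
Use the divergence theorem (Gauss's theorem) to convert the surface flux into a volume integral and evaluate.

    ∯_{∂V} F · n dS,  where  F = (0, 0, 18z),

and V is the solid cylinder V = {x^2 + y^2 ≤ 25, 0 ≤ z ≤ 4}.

By the divergence theorem,

    ∯_{∂V} F · n dS = ∭_V (∇ · F) dV.

Compute the divergence:
    ∇ · F = ∂F_x/∂x + ∂F_y/∂y + ∂F_z/∂z = 0 + 0 + 18 = 18.

In cylindrical coordinates, x = r cos(θ), y = r sin(θ), z = z, dV = r dr dθ dz, with 0 ≤ r ≤ 5, 0 ≤ θ ≤ 2π, 0 ≤ z ≤ 4.

The integrand, after substitution and multiplying by the volume element, becomes (18) · r, so

    ∭_V (∇·F) dV = ∫_0^{2π} ∫_0^{5} ∫_0^{4} (18) · r dz dr dθ.

Inner (z from 0 to 4): 72r.
Middle (r from 0 to 5): 900.
Outer (θ from 0 to 2π): 1800π.

Therefore ∯_{∂V} F · n dS = 1800π.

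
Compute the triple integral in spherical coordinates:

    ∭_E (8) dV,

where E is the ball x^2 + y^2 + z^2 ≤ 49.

In spherical coordinates, x = ρ sin(φ) cos(θ), y = ρ sin(φ) sin(θ), z = ρ cos(φ), and dV = ρ^2 sin(φ) dρ dφ dθ.

The integrand becomes 8, so

    ∭_E (8) dV = ∫_{0}^{2π} ∫_{0}^{π} ∫_{0}^{7} (8) · ρ^2 sin(φ) dρ dφ dθ.

Inner (ρ): 2744sin(φ)/3.
Middle (φ): 5488/3.
Outer (θ): 10976π/3.

Therefore the triple integral equals 10976π/3.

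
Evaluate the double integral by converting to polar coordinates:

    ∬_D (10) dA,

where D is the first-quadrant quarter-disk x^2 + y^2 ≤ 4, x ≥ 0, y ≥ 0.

The region D is 0 ≤ r ≤ 2, 0 ≤ θ ≤ π/2 in polar coordinates, where x = r cos(θ), y = r sin(θ), and dA = r dr dθ.

Under the substitution, the integrand becomes 10, so

    ∬_D (10) dA = ∫_{0}^{π/2} ∫_{0}^{2} (10) · r dr dθ.

Inner integral (in r): ∫_{0}^{2} (10) · r dr = 20.

Outer integral (in θ): ∫_{0}^{π/2} (20) dθ = 10π.

Therefore ∬_D (10) dA = 10π.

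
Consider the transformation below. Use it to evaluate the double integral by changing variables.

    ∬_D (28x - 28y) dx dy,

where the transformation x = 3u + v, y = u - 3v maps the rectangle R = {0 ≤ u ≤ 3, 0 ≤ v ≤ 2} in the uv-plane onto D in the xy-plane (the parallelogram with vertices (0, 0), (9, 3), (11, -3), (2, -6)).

Compute the Jacobian determinant of (x, y) with respect to (u, v):

    ∂(x,y)/∂(u,v) = | 3  1 | = (3)(-3) - (1)(1) = -10.
                   | 1  -3 |

Its absolute value is |J| = 10 (the area scaling factor).

Substituting x = 3u + v, y = u - 3v into the integrand,

    28x - 28y → 56u + 112v,

so the integral becomes

    ∬_R (56u + 112v) · |J| du dv = ∫_0^3 ∫_0^2 (560u + 1120v) dv du.

Inner (v): 1120u + 2240.
Outer (u): 11760.

Therefore ∬_D (28x - 28y) dx dy = 11760.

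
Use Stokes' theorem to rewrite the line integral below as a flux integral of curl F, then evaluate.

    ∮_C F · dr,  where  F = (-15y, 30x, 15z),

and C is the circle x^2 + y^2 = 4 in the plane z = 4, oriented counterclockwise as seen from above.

Let S be the flat disk x^2 + y^2 ≤ 4 in the plane z = 4, with upward unit normal n̂ = ẑ. By Stokes' theorem,

    ∮_C F · dr = ∬_S (∇ × F) · n̂ dS = ∬_D (curl F)_z dA,

where D is the disk x^2 + y^2 ≤ 4.

Compute the curl of F = (-15y, 30x, 15z):
    (∇ × F)_x = ∂F_z/∂y - ∂F_y/∂z = 0,
    (∇ × F)_y = ∂F_x/∂z - ∂F_z/∂x = 0,
    (∇ × F)_z = ∂F_y/∂x - ∂F_x/∂y = 45.

On z = 4, (curl F)_z = 45.

Convert to polar (x = r cos θ, y = r sin θ, dA = r dr dθ); the integrand becomes 45, so

    ∬_D (curl F)_z dA = ∫_0^{2π} ∫_0^{2} (45) · r dr dθ.

Inner (r from 0 to 2): 90.
Outer (θ from 0 to 2π): 180π.

Therefore ∮_C F · dr = 180π.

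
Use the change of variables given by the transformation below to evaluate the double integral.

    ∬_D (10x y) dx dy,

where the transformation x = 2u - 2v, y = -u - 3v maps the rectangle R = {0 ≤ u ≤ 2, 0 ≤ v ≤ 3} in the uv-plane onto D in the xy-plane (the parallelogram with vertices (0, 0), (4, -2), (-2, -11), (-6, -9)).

Compute the Jacobian determinant of (x, y) with respect to (u, v):

    ∂(x,y)/∂(u,v) = | 2  -2 | = (2)(-3) - (-2)(-1) = -8.
                   | -1  -3 |

Its absolute value is |J| = 8 (the area scaling factor).

Substituting x = 2u - 2v, y = -u - 3v into the integrand,

    10x y → -20u^2 - 40u v + 60v^2,

so the integral becomes

    ∬_R (-20u^2 - 40u v + 60v^2) · |J| du dv = ∫_0^2 ∫_0^3 (-160u^2 - 320u v + 480v^2) dv du.

Inner (v): -480u^2 - 1440u + 4320.
Outer (u): 4480.

Therefore ∬_D (10x y) dx dy = 4480.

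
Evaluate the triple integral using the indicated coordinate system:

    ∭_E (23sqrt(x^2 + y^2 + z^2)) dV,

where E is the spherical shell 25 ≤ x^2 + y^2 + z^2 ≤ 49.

In spherical coordinates, x = ρ sin(φ) cos(θ), y = ρ sin(φ) sin(θ), z = ρ cos(φ), and dV = ρ^2 sin(φ) dρ dφ dθ.

The integrand becomes 23ρ, so

    ∭_E (23sqrt(x^2 + y^2 + z^2)) dV = ∫_{0}^{2π} ∫_{0}^{π} ∫_{5}^{7} (23ρ) · ρ^2 sin(φ) dρ dφ dθ.

Inner (ρ): 10212sin(φ).
Middle (φ): 20424.
Outer (θ): 40848π.

Therefore the triple integral equals 40848π.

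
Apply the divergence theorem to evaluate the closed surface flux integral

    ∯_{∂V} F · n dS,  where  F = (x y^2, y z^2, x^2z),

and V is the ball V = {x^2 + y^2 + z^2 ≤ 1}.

By the divergence theorem,

    ∯_{∂V} F · n dS = ∭_V (∇ · F) dV.

Compute the divergence:
    ∇ · F = ∂F_x/∂x + ∂F_y/∂y + ∂F_z/∂z = y^2 + z^2 + x^2 = x^2 + y^2 + z^2.

In spherical coordinates, x = ρ sin(φ) cos(θ), y = ρ sin(φ) sin(θ), z = ρ cos(φ), dV = ρ^2 sin(φ) dρ dφ dθ, with 0 ≤ ρ ≤ 1, 0 ≤ φ ≤ π, 0 ≤ θ ≤ 2π.

The integrand, after substitution and multiplying by the volume element, becomes (ρ^2) · ρ^2 sin(φ), so

    ∭_V (∇·F) dV = ∫_0^{2π} ∫_0^{π} ∫_0^{1} (ρ^2) · ρ^2 sin(φ) dρ dφ dθ.

Inner (ρ from 0 to 1): sin(φ)/5.
Middle (φ from 0 to π): 2/5.
Outer (θ from 0 to 2π): 4π/5.

Therefore ∯_{∂V} F · n dS = 4π/5.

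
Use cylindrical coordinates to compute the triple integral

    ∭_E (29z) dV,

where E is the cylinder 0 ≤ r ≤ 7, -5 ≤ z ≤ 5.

In cylindrical coordinates, x = r cos(θ), y = r sin(θ), z = z, and dV = r dr dθ dz.

The integrand becomes 29z, so

    ∭_E (29z) dV = ∫_{0}^{2π} ∫_{0}^{7} ∫_{-5}^{5} (29z) · r dz dr dθ.

Inner (z): 0.
Middle (r from 0 to 7): 0.
Outer (θ): 0.

Therefore the triple integral equals 0.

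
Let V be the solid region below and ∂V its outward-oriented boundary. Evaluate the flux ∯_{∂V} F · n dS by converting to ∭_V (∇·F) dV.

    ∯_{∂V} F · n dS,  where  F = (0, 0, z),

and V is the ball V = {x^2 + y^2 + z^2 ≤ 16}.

By the divergence theorem,

    ∯_{∂V} F · n dS = ∭_V (∇ · F) dV.

Compute the divergence:
    ∇ · F = ∂F_x/∂x + ∂F_y/∂y + ∂F_z/∂z = 0 + 0 + 1 = 1.

In spherical coordinates, x = ρ sin(φ) cos(θ), y = ρ sin(φ) sin(θ), z = ρ cos(φ), dV = ρ^2 sin(φ) dρ dφ dθ, with 0 ≤ ρ ≤ 4, 0 ≤ φ ≤ π, 0 ≤ θ ≤ 2π.

The integrand, after substitution and multiplying by the volume element, becomes (1) · ρ^2 sin(φ), so

    ∭_V (∇·F) dV = ∫_0^{2π} ∫_0^{π} ∫_0^{4} (1) · ρ^2 sin(φ) dρ dφ dθ.

Inner (ρ from 0 to 4): 64sin(φ)/3.
Middle (φ from 0 to π): 128/3.
Outer (θ from 0 to 2π): 256π/3.

Therefore ∯_{∂V} F · n dS = 256π/3.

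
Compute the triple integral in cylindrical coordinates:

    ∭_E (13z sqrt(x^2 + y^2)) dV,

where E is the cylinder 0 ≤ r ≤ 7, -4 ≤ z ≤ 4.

In cylindrical coordinates, x = r cos(θ), y = r sin(θ), z = z, and dV = r dr dθ dz.

The integrand becomes 13r z, so

    ∭_E (13z sqrt(x^2 + y^2)) dV = ∫_{0}^{2π} ∫_{0}^{7} ∫_{-4}^{4} (13r z) · r dz dr dθ.

Inner (z): 0.
Middle (r from 0 to 7): 0.
Outer (θ): 0.

Therefore the triple integral equals 0.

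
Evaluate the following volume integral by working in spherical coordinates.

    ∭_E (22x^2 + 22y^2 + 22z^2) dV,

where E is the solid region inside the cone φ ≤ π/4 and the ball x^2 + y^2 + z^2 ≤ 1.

In spherical coordinates, x = ρ sin(φ) cos(θ), y = ρ sin(φ) sin(θ), z = ρ cos(φ), and dV = ρ^2 sin(φ) dρ dφ dθ.

The integrand becomes 22ρ^2, so

    ∭_E (22x^2 + 22y^2 + 22z^2) dV = ∫_{0}^{2π} ∫_{0}^{π/4} ∫_{0}^{1} (22ρ^2) · ρ^2 sin(φ) dρ dφ dθ.

Inner (ρ): 22sin(φ)/5.
Middle (φ): 22/5 - 11sqrt(2)/5.
Outer (θ): 22π (2 - sqrt(2))/5.

Therefore the triple integral equals 22π (2 - sqrt(2))/5.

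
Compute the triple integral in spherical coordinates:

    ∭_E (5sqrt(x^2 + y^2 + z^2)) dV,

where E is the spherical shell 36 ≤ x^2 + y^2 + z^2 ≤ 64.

In spherical coordinates, x = ρ sin(φ) cos(θ), y = ρ sin(φ) sin(θ), z = ρ cos(φ), and dV = ρ^2 sin(φ) dρ dφ dθ.

The integrand becomes 5ρ, so

    ∭_E (5sqrt(x^2 + y^2 + z^2)) dV = ∫_{0}^{2π} ∫_{0}^{π} ∫_{6}^{8} (5ρ) · ρ^2 sin(φ) dρ dφ dθ.

Inner (ρ): 3500sin(φ).
Middle (φ): 7000.
Outer (θ): 14000π.

Therefore the triple integral equals 14000π.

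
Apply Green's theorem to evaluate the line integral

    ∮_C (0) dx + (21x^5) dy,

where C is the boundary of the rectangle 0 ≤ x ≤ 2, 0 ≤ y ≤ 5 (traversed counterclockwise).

Green's theorem converts the closed line integral into a double integral over the enclosed region D:

    ∮_C P dx + Q dy = ∬_D (∂Q/∂x - ∂P/∂y) dA.

Here P = 0, Q = 21x^5, so

    ∂Q/∂x = 105x^4,    ∂P/∂y = 0,
    ∂Q/∂x - ∂P/∂y = 105x^4.

D is the region 0 ≤ x ≤ 2, 0 ≤ y ≤ 5. Evaluating the double integral:

    ∬_D (105x^4) dA = ∫_0^{2} ∫_0^{5} (105x^4) dy dx.

Inner (y from 0 to 5): 525x^4.
Outer (x from 0 to 2): 3360.

Therefore ∮_C P dx + Q dy = 3360.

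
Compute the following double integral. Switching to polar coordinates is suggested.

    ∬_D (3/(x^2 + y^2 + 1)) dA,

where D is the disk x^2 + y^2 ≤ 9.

The region D is 0 ≤ r ≤ 3, 0 ≤ θ ≤ 2π in polar coordinates, where x = r cos(θ), y = r sin(θ), and dA = r dr dθ.

Under the substitution, the integrand becomes 3/(r^2 + 1), so

    ∬_D (3/(x^2 + y^2 + 1)) dA = ∫_{0}^{2π} ∫_{0}^{3} (3/(r^2 + 1)) · r dr dθ.

Inner integral (in r): ∫_{0}^{3} (3/(r^2 + 1)) · r dr = 3log(10)/2.

Outer integral (in θ): ∫_{0}^{2π} (3log(10)/2) dθ = 3π log(10).

Therefore ∬_D (3/(x^2 + y^2 + 1)) dA = 3π log(10).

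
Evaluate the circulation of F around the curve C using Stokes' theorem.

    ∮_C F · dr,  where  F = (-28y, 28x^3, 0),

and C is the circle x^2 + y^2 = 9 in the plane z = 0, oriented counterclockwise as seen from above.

Let S be the flat disk x^2 + y^2 ≤ 9 in the plane z = 0, with upward unit normal n̂ = ẑ. By Stokes' theorem,

    ∮_C F · dr = ∬_S (∇ × F) · n̂ dS = ∬_D (curl F)_z dA,

where D is the disk x^2 + y^2 ≤ 9.

Compute the curl of F = (-28y, 28x^3, 0):
    (∇ × F)_x = ∂F_z/∂y - ∂F_y/∂z = 0,
    (∇ × F)_y = ∂F_x/∂z - ∂F_z/∂x = 0,
    (∇ × F)_z = ∂F_y/∂x - ∂F_x/∂y = 84x^2 + 28.

On z = 0, (curl F)_z = 84x^2 + 28.

Convert to polar (x = r cos θ, y = r sin θ, dA = r dr dθ); the integrand becomes 84r^2cos(θ)^2 + 28, so

    ∬_D (curl F)_z dA = ∫_0^{2π} ∫_0^{3} (84r^2cos(θ)^2 + 28) · r dr dθ.

Inner (r from 0 to 3): 1701cos(θ)^2 + 126.
Outer (θ from 0 to 2π): 1953π.

Therefore ∮_C F · dr = 1953π.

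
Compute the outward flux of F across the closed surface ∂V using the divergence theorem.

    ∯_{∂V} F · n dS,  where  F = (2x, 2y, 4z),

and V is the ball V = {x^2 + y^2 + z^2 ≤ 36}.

By the divergence theorem,

    ∯_{∂V} F · n dS = ∭_V (∇ · F) dV.

Compute the divergence:
    ∇ · F = ∂F_x/∂x + ∂F_y/∂y + ∂F_z/∂z = 2 + 2 + 4 = 8.

In spherical coordinates, x = ρ sin(φ) cos(θ), y = ρ sin(φ) sin(θ), z = ρ cos(φ), dV = ρ^2 sin(φ) dρ dφ dθ, with 0 ≤ ρ ≤ 6, 0 ≤ φ ≤ π, 0 ≤ θ ≤ 2π.

The integrand, after substitution and multiplying by the volume element, becomes (8) · ρ^2 sin(φ), so

    ∭_V (∇·F) dV = ∫_0^{2π} ∫_0^{π} ∫_0^{6} (8) · ρ^2 sin(φ) dρ dφ dθ.

Inner (ρ from 0 to 6): 576sin(φ).
Middle (φ from 0 to π): 1152.
Outer (θ from 0 to 2π): 2304π.

Therefore ∯_{∂V} F · n dS = 2304π.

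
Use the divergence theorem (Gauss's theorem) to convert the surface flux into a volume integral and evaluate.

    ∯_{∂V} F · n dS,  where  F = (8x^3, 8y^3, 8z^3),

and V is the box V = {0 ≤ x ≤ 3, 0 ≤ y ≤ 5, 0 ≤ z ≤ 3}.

By the divergence theorem,

    ∯_{∂V} F · n dS = ∭_V (∇ · F) dV.

Compute the divergence:
    ∇ · F = ∂F_x/∂x + ∂F_y/∂y + ∂F_z/∂z = 24x^2 + 24y^2 + 24z^2.

V is a rectangular box, so dV = dx dy dz with 0 ≤ x ≤ 3, 0 ≤ y ≤ 5, 0 ≤ z ≤ 3.

Integrate (24x^2 + 24y^2 + 24z^2) over V as an iterated integral:

    ∭_V (∇·F) dV = ∫_0^{3} ∫_0^{5} ∫_0^{3} (24x^2 + 24y^2 + 24z^2) dz dy dx.

Inner (z from 0 to 3): 72x^2 + 72y^2 + 216.
Middle (y from 0 to 5): 360x^2 + 4080.
Outer (x from 0 to 3): 15480.

Therefore ∯_{∂V} F · n dS = 15480.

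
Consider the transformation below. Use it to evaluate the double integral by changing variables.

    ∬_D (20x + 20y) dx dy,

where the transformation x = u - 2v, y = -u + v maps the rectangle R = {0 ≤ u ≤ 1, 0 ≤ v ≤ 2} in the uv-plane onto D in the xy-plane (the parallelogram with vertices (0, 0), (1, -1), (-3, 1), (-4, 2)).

Compute the Jacobian determinant of (x, y) with respect to (u, v):

    ∂(x,y)/∂(u,v) = | 1  -2 | = (1)(1) - (-2)(-1) = -1.
                   | -1  1 |

Its absolute value is |J| = 1 (the area scaling factor).

Substituting x = u - 2v, y = -u + v into the integrand,

    20x + 20y → -20v,

so the integral becomes

    ∬_R (-20v) · |J| du dv = ∫_0^1 ∫_0^2 (-20v) dv du.

Inner (v): -40.
Outer (u): -40.

Therefore ∬_D (20x + 20y) dx dy = -40.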